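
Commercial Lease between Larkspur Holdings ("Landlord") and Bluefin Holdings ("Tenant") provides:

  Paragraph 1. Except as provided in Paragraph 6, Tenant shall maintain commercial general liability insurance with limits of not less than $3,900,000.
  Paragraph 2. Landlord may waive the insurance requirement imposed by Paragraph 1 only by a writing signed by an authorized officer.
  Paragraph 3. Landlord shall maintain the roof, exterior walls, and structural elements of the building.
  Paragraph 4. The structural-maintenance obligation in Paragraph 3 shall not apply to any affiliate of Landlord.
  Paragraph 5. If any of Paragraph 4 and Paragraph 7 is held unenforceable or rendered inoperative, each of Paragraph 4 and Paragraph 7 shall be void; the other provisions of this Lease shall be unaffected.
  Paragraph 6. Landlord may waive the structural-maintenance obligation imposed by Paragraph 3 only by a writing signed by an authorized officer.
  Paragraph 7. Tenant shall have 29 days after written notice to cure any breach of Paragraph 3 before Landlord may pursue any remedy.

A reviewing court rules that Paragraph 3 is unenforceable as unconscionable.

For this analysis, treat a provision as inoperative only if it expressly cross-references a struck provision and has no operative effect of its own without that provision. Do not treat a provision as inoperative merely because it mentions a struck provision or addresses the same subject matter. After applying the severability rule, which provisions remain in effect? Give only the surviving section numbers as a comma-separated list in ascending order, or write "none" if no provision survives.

1, 2, 5

Paragraph 3 is struck. Paragraph 4 has no operative effect of its own apart from Paragraph 3 and is therefore inoperative. Paragraph 6 operates only by reference to Paragraph 3, so it falls with Paragraph 3. The only function of Paragraph 7 is the cure period for breach of Paragraph 3, so it cannot stand once Paragraph 3 is removed. Although Paragraph 1 refers to Paragraph 6, its operative terms do not depend on Paragraph 6, so it remains in effect. Paragraph 5 declares Paragraph 4 and Paragraph 7 mutually dependent; since one of them has fallen, all of them are of no effect. The remainder continues in force under Paragraph 5. Paragraph 1, Paragraph 2, and Paragraph 5 remain in effect.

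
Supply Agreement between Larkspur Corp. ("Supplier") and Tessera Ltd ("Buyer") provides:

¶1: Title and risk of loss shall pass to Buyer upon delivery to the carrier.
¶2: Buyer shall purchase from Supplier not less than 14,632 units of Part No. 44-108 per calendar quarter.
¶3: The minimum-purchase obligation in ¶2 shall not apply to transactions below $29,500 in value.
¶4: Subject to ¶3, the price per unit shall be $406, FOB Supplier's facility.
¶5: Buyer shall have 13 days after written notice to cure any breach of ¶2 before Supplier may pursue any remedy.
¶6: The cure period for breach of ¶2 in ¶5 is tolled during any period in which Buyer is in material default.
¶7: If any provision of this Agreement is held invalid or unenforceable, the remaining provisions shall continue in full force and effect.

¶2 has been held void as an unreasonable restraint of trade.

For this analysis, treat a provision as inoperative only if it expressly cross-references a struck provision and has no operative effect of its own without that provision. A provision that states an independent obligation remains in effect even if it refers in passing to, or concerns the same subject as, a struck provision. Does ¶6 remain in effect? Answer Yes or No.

¶2 is struck. The whole of ¶3 is the carve-out from the minimum-purchase obligation, defined by reference to ¶2, so ¶3 cannot stand once ¶2 is removed. ¶5 has no operative effect of its own apart from ¶2 and is therefore inoperative. ¶6 operates only by reference to ¶5, so it falls with ¶5. Although ¶4 refers to ¶3, its operative terms do not depend on ¶3, so it remains in effect. ¶7 is a severability clause and preserves every provision that can still be given independent effect. The provisions still in force are ¶1, ¶4, and ¶7. ¶6 is among the inoperative provisions, so the answer is no.

No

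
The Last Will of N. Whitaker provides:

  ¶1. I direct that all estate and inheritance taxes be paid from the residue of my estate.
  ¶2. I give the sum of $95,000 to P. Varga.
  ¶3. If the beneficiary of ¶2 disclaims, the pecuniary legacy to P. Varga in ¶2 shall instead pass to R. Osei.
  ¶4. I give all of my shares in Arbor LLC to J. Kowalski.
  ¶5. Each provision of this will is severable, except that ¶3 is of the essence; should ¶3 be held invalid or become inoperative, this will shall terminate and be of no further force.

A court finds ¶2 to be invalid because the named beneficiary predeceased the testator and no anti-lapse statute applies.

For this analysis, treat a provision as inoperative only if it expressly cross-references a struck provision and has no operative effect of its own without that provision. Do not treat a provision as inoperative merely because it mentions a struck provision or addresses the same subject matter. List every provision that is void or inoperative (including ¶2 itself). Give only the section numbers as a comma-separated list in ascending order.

¶2 is struck. ¶3 merely fixes the alternative disposition for ¶2; with ¶2 gone it has nothing to operate on and falls away. ¶5 makes ¶3 an essential term, and ¶3 has been rendered inoperative by the cascade; under ¶5, the entire will is therefore void. No provision of the will survives.

1, 2, 3, 4, 5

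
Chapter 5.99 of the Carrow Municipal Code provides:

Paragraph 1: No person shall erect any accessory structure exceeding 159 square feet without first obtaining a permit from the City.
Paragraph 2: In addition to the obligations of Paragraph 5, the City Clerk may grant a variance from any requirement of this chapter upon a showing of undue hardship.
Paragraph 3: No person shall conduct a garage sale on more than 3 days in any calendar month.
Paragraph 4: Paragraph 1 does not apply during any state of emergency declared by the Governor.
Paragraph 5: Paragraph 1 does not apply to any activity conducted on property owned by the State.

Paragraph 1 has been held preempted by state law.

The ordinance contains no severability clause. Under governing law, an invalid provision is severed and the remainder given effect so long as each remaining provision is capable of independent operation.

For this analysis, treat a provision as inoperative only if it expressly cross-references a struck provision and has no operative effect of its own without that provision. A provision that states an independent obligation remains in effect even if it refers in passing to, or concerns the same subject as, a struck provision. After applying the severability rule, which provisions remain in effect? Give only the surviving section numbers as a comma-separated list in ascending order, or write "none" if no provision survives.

2, 3

Paragraph 1 is struck. Paragraph 4 merely fixes the emergency suspension of Paragraph 1; with Paragraph 1 gone it has nothing to operate on and falls away. The only function of Paragraph 5 is the public-property exemption from Paragraph 1, so it cannot stand once Paragraph 1 is removed. Although Paragraph 2 refers to Paragraph 5, its operative terms do not depend on Paragraph 5, so it remains in effect. Under the stated default rule, only provisions that cannot operate independently fall away; the rest are enforced. The provisions still in force are Paragraph 2 and Paragraph 3.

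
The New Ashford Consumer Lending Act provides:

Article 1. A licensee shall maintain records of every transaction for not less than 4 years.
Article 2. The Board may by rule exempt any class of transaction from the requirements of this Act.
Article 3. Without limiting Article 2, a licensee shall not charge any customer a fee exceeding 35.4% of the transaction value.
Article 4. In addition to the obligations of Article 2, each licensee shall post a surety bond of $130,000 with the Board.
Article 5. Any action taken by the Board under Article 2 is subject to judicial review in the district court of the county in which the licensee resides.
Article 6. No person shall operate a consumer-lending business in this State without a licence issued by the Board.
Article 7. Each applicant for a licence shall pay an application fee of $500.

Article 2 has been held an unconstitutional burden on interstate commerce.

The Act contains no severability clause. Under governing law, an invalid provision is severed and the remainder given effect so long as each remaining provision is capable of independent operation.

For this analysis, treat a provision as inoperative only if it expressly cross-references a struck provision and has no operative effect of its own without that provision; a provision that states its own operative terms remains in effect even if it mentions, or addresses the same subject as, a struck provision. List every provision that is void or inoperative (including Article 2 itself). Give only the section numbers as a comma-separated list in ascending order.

2, 5

Article 2 is struck. Article 5 operates only by reference to Article 2, so it falls with Article 2. Article 4 mentions Article 2 but its own obligation stands independently of Article 2, so Article 4 is not affected. Article 3 mentions Article 2 but its own obligation stands independently of Article 2, so Article 3 is not affected. With no severability clause, the stated default rule severs what cannot stand and enforces each remaining provision that can operate on its own. Article 1, Article 3, Article 4, Article 6, and Article 7 remain in effect.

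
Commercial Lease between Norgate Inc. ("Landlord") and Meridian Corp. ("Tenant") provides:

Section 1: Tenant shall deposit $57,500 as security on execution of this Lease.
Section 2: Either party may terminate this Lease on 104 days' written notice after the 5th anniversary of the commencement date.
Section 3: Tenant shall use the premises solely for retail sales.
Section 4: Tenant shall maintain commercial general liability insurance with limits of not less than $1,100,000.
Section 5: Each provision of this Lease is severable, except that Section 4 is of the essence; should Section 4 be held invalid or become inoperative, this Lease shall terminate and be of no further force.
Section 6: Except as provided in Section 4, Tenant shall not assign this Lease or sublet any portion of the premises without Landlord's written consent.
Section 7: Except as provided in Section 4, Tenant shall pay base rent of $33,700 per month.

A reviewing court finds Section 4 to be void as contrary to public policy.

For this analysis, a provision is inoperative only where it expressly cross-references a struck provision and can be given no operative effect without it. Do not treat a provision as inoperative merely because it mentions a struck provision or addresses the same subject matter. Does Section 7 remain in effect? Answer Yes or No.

Section 4 is struck. No other provision's operative terms depend on Section 4. Section 5 makes Section 4 an essential term, and Section 4 is the provision held invalid; under Section 5, the entire Lease is therefore void. No provision of the Lease survives. Section 7 is among the inoperative provisions, so the answer is no.

No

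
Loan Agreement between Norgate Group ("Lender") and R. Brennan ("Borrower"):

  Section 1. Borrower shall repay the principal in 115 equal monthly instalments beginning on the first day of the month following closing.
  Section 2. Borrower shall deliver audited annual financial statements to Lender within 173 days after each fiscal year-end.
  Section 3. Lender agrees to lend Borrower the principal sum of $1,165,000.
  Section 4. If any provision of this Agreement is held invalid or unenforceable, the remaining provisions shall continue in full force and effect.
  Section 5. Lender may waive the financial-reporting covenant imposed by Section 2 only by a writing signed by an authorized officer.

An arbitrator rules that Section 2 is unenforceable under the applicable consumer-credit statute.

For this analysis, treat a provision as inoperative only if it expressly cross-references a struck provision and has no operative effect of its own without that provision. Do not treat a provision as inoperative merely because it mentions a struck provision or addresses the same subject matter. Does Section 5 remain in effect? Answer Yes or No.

No

Section 2 is struck. Section 5 operates only by reference to Section 2, so it falls with Section 2. Under the severability clause in Section 4, the remaining provisions continue in force. The provisions still in force are Section 1, Section 3, and Section 4. Section 5 is among the inoperative provisions, so the answer is no.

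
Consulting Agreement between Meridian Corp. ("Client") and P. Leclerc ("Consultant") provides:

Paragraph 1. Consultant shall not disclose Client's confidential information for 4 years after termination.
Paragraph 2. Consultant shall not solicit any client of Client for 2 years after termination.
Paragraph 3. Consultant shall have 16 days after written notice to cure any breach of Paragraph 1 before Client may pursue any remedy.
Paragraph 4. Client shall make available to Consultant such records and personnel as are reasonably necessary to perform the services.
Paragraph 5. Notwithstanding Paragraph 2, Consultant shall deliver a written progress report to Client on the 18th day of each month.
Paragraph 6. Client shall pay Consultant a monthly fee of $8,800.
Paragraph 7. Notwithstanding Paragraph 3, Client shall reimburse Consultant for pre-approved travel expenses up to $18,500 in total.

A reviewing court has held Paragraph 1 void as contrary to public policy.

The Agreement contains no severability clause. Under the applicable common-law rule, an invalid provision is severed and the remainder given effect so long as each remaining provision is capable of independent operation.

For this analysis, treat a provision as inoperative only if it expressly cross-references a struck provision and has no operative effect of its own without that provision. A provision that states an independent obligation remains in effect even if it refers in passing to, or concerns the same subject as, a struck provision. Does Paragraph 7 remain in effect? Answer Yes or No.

Yes

Paragraph 1 is struck. The only function of Paragraph 3 is the cure period for breach of Paragraph 1, so it cannot stand once Paragraph 1 is removed. Paragraph 7 mentions Paragraph 3 but its own obligation stands independently of Paragraph 3, so Paragraph 7 is not affected. With no severability clause, the stated default rule severs what cannot stand and enforces each remaining provision that can operate on its own. The provisions still in force are Paragraph 2, Paragraph 4, Paragraph 5, Paragraph 6, and Paragraph 7. Paragraph 7 is among the surviving provisions, so the answer is yes.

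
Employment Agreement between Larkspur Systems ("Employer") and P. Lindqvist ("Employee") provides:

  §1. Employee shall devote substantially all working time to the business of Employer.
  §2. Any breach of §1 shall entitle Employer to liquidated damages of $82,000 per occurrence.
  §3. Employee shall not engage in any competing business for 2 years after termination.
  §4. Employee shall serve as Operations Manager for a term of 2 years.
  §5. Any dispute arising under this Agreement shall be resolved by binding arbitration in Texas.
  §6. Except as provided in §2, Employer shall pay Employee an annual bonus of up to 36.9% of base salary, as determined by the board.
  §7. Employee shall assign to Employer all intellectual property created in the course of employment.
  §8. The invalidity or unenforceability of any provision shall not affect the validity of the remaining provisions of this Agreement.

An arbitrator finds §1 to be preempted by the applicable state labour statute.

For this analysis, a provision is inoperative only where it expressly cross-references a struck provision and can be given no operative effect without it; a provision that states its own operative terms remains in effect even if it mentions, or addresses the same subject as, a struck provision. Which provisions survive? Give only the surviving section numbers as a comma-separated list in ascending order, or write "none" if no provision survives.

3, 4, 5, 6, 7, 8

§1 is struck. §2 has no operative effect of its own apart from §1 and is therefore inoperative. Although §6 refers to §2, its operative terms do not depend on §2, so it remains in effect. Under the severability clause in §8, the remaining provisions continue in force. The provisions still in force are §3, §4, §5, §6, §7, and §8.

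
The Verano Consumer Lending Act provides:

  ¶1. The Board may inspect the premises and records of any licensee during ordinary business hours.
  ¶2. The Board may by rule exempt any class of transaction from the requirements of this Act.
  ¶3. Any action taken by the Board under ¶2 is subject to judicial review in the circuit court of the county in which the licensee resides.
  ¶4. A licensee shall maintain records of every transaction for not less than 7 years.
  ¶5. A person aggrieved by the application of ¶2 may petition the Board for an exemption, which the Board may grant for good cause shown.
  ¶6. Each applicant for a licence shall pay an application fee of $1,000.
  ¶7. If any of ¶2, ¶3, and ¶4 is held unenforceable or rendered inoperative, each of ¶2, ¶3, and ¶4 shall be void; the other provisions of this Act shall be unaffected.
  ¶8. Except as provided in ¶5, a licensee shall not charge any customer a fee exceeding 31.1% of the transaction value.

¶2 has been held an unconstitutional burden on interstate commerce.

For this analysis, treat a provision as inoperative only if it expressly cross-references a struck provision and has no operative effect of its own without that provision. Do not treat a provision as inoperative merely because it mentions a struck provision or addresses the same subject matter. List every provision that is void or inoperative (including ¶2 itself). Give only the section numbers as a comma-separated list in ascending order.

¶2 is struck. ¶3 has no operative effect of its own apart from ¶2 and is therefore inoperative. The only function of ¶5 is the exemption procedure for ¶2, so it cannot stand once ¶2 is removed. Although ¶8 refers to ¶5, its operative terms do not depend on ¶5, so it remains in effect. ¶7 declares ¶2, ¶3, and ¶4 mutually dependent; since one of them has fallen, all of them are of no effect. That brings down ¶4 as well. The remainder continues in force under ¶7. That leaves ¶1, ¶6, ¶7, and ¶8 in effect.

2, 3, 4, 5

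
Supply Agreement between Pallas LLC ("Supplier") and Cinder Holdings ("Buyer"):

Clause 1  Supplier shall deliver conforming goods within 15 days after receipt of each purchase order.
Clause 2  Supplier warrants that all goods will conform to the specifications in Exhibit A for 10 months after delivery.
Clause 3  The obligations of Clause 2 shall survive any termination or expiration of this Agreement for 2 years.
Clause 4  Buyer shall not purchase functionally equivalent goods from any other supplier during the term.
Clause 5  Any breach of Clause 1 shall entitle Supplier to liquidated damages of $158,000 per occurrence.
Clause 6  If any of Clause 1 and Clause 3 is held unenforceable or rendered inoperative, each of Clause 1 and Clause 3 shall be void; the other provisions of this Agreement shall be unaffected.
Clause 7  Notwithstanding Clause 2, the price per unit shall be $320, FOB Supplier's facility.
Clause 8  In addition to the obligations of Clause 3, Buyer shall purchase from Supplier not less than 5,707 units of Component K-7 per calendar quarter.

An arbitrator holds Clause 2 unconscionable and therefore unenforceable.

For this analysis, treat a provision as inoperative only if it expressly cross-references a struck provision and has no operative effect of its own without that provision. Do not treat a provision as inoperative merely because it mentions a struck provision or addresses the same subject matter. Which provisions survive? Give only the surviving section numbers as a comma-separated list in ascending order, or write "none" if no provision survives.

Clause 2 is struck. Clause 3 has no operative effect of its own apart from Clause 2 and is therefore inoperative. Although Clause 7 refers to Clause 2, its operative terms do not depend on Clause 2, so it remains in effect. Clause 8 mentions Clause 3 but its own obligation stands independently of Clause 3, so Clause 8 is not affected. Clause 6 declares Clause 1 and Clause 3 mutually dependent; since one of them has fallen, all of them are of no effect. That brings down Clause 1 as well. Clause 5 in turn depends solely on a provision now struck and likewise falls. The remainder continues in force under Clause 6. The provisions still in force are Clause 4, Clause 6, Clause 7, and Clause 8.

4, 6, 7, 8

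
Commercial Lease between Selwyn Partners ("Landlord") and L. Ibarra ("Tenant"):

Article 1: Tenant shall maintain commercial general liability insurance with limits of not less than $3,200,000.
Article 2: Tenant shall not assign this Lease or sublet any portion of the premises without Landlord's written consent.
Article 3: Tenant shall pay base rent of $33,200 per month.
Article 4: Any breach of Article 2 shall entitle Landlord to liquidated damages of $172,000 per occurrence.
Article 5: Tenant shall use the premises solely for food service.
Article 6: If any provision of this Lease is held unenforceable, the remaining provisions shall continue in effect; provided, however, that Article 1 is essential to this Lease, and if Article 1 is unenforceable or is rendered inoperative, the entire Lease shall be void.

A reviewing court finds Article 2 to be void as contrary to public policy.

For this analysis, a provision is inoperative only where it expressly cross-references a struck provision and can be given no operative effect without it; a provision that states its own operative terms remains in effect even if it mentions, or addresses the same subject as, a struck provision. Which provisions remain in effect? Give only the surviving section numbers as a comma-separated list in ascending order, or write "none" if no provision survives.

1, 3, 5, 6

Article 2 is struck. Article 4 operates only by reference to Article 2, so it falls with Article 2. Article 6 makes Article 1 an essential term, but Article 1 is unaffected, so the severability proviso in Article 6 preserves the remaining provisions. The provisions still in force are Article 1, Article 3, Article 5, and Article 6.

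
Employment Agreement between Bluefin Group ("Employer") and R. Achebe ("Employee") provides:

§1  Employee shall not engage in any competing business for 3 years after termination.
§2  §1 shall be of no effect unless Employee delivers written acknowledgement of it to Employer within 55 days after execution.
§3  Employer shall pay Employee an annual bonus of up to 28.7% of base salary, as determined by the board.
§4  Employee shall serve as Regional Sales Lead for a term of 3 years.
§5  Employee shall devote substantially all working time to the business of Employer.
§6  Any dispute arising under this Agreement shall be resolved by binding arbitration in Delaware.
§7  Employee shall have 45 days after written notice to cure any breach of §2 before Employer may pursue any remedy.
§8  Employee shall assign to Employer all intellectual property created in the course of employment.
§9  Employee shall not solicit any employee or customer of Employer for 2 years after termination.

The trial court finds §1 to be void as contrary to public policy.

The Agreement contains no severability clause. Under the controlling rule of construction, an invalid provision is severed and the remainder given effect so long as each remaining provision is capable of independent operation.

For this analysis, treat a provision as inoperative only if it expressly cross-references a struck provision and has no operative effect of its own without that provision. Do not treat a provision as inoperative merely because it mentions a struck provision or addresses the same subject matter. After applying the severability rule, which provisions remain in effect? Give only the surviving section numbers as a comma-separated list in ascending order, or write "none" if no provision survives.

3, 4, 5, 6, 8, 9

§1 is struck. §2 merely fixes the acknowledgement condition for §1; with §1 gone it has nothing to operate on and falls away. §7 merely fixes the cure period for breach of §2; with §2 gone it has nothing to operate on and falls away. Under the stated default rule, only provisions that cannot operate independently fall away; the rest are enforced. §3, §4, §5, §6, §8, and §9 remain in effect.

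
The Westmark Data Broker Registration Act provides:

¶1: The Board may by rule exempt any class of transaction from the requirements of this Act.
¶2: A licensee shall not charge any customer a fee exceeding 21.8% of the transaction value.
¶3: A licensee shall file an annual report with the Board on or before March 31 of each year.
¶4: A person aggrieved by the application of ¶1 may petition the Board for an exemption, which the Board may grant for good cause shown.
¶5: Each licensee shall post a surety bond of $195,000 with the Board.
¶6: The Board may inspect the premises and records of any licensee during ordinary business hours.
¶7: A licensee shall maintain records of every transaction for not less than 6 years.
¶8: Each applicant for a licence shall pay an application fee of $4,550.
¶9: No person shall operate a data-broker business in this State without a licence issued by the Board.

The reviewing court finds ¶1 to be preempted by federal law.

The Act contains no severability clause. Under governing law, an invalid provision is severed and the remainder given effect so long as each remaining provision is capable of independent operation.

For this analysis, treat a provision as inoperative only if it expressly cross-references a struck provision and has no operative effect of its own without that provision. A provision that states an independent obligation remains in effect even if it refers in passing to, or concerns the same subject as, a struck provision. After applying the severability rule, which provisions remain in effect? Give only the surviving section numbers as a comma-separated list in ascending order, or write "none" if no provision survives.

2, 3, 5, 6, 7, 8, 9

¶1 is struck. ¶4 has no operative effect of its own apart from ¶1 and is therefore inoperative. Under the stated default rule, only provisions that cannot operate independently fall away; the rest are enforced. ¶2, ¶3, ¶5, ¶6, ¶7, ¶8, and ¶9 remain in effect.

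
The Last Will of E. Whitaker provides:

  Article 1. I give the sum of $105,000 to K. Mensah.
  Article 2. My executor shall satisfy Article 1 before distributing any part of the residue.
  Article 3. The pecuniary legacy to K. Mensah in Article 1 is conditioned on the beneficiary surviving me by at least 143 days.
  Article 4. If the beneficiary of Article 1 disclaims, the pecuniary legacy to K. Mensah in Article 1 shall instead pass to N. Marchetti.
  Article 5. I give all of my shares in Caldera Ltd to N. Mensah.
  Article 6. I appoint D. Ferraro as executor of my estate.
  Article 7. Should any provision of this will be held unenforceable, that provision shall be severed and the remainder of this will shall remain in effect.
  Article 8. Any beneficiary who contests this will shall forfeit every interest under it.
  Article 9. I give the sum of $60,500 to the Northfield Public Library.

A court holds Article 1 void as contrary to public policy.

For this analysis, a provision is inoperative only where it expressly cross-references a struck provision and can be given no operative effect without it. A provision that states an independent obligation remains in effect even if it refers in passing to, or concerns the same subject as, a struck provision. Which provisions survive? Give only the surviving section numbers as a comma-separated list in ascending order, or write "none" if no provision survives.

Article 1 is struck. Article 2 has no operative effect of its own apart from Article 1 and is therefore inoperative. Article 3 has no operative effect of its own apart from Article 1 and is therefore inoperative. Article 4 has no operative effect of its own apart from Article 1 and is therefore inoperative. Under the severability clause in Article 7, the remaining provisions continue in force. Article 5, Article 6, Article 7, Article 8, and Article 9 remain in effect.

5, 6, 7, 8, 9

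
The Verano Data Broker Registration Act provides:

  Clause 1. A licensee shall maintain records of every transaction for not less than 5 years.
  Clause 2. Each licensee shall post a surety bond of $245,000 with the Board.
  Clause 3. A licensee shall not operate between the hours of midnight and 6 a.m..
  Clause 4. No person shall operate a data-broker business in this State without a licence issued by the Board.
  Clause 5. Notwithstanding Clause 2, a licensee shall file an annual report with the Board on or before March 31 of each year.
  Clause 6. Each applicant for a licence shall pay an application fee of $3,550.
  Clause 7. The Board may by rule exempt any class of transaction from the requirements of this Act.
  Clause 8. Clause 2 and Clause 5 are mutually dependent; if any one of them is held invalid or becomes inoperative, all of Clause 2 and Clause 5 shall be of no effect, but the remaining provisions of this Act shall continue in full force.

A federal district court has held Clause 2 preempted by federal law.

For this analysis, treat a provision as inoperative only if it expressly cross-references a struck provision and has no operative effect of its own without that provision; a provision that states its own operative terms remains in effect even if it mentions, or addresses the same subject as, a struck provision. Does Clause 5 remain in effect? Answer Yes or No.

Clause 2 is struck. No other provision's operative terms depend on Clause 2. Clause 8 declares Clause 2 and Clause 5 mutually dependent; since one of them has fallen, all of them are of no effect. That brings down Clause 5 as well. The remainder continues in force under Clause 8. Clause 1, Clause 3, Clause 4, Clause 6, Clause 7, and Clause 8 remain in effect. Clause 5 is among the inoperative provisions, so the answer is no.

No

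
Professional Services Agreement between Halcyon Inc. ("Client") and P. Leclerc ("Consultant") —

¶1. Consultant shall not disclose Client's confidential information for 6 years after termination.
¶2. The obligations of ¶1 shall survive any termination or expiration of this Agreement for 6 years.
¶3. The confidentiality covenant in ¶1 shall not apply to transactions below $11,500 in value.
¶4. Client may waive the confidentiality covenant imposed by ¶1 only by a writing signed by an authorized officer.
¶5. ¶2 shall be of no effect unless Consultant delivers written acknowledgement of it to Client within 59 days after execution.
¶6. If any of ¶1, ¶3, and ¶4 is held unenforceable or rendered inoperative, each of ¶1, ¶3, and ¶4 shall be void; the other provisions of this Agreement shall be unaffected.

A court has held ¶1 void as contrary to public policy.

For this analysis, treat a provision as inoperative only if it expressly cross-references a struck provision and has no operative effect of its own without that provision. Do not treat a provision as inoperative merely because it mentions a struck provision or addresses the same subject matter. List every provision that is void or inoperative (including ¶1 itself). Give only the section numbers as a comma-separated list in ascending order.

¶1 is struck. ¶2 merely fixes the survival period for ¶1; with ¶1 gone it has nothing to operate on and falls away. ¶3 does nothing except set the carve-out from the confidentiality covenant by reference to ¶1; with ¶1 gone it has no independent effect and is inoperative. ¶4 has no operative effect of its own apart from ¶1 and is therefore inoperative. ¶5 operates only by reference to ¶2, so it falls with ¶2. ¶6 declares ¶1, ¶3, and ¶4 mutually dependent; since one of them has fallen, all of them are of no effect. The remainder continues in force under ¶6. Only ¶6 remains in effect.

1, 2, 3, 4, 5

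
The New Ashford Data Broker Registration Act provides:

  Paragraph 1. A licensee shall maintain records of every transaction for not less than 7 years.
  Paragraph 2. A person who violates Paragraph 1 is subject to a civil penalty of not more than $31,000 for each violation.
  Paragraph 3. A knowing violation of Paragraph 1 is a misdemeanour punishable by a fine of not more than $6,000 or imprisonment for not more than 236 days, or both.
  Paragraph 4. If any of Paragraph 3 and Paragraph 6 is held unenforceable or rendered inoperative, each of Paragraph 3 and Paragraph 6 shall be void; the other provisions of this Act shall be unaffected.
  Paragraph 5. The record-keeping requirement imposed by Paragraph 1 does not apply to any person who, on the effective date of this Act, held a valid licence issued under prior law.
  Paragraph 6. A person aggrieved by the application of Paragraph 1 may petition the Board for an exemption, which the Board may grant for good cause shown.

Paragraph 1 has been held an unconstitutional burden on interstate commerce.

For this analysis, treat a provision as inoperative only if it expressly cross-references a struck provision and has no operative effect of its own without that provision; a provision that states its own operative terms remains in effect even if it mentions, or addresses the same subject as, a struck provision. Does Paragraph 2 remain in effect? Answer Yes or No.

No

Paragraph 1 is struck. The only function of Paragraph 2 is the civil penalty for violating Paragraph 1, so it cannot stand once Paragraph 1 is removed. Paragraph 3 has no operative effect of its own apart from Paragraph 1 and is therefore inoperative. Paragraph 5 merely fixes the grandfather exemption from Paragraph 1; with Paragraph 1 gone it has nothing to operate on and falls away. Paragraph 6 has no operative effect of its own apart from Paragraph 1 and is therefore inoperative. Paragraph 4 declares Paragraph 3 and Paragraph 6 mutually dependent; since one of them has fallen, all of them are of no effect. The remainder continues in force under Paragraph 4. Only Paragraph 4 remains in effect. Paragraph 2 is among the inoperative provisions, so the answer is no.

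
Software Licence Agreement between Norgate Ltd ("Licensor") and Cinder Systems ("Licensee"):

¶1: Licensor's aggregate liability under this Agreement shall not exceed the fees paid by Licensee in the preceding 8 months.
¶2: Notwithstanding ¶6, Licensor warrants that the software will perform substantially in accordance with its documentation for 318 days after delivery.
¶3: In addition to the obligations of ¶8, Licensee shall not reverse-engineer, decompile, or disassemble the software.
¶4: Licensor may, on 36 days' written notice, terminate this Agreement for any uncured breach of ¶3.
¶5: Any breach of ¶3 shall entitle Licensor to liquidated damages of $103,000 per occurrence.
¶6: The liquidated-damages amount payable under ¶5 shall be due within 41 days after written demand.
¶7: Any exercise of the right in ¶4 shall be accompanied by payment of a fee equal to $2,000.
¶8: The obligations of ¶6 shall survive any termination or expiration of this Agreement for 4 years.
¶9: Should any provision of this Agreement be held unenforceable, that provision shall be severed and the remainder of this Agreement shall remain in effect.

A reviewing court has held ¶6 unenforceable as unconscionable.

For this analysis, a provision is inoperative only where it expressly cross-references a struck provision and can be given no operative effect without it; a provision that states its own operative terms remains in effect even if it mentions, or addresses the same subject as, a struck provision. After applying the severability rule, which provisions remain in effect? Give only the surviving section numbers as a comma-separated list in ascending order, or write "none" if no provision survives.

¶6 is struck. ¶8 merely fixes the survival period for ¶6; with ¶6 gone it has nothing to operate on and falls away. ¶2 mentions ¶6 but its own obligation stands independently of ¶6, so ¶2 is not affected. Although ¶3 refers to ¶8, its operative terms do not depend on ¶8, so it remains in effect. ¶9 is a severability clause and preserves every provision that can still be given independent effect. The provisions still in force are ¶1, ¶2, ¶3, ¶4, ¶5, ¶7, and ¶9.

1, 2, 3, 4, 5, 7, 9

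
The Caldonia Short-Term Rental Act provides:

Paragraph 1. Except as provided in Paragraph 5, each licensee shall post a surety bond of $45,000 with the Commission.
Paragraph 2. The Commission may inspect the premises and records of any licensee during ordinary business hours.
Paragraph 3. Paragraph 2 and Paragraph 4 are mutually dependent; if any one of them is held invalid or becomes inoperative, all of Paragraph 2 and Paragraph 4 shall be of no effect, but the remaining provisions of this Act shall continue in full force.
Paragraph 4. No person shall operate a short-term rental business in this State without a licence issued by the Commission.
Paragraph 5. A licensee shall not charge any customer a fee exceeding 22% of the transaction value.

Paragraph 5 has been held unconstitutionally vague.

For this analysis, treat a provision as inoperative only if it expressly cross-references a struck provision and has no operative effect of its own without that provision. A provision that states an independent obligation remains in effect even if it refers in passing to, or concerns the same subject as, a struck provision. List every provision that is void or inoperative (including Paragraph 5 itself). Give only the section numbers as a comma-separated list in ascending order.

Paragraph 5 is struck. Paragraph 1 mentions Paragraph 5 but its own obligation stands independently of Paragraph 5, so Paragraph 1 is not affected. No other provision's operative terms depend on Paragraph 5. Paragraph 3 ties Paragraph 2 and Paragraph 4 together, but none of those is affected here; the remaining provisions continue in force under Paragraph 3. The provisions still in force are Paragraph 1, Paragraph 2, Paragraph 3, and Paragraph 4.

5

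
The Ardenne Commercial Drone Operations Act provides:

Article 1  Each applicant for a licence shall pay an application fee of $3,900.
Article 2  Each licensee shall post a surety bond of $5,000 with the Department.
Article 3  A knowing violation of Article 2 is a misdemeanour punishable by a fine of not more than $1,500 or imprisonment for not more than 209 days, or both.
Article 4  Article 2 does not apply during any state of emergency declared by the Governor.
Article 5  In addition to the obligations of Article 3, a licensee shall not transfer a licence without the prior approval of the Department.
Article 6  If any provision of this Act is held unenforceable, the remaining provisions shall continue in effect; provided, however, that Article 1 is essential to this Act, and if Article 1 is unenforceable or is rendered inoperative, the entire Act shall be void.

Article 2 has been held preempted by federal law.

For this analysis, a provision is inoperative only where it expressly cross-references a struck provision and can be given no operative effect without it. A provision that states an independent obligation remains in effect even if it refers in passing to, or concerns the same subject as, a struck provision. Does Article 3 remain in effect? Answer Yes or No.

Article 2 is struck. Article 3 operates only by reference to Article 2, so it falls with Article 2. The only function of Article 4 is the emergency suspension of Article 2, so it cannot stand once Article 2 is removed. Although Article 5 refers to Article 3, its operative terms do not depend on Article 3, so it remains in effect. Article 6 makes Article 1 an essential term, but Article 1 is unaffected, so the severability proviso in Article 6 preserves the remaining provisions. That leaves Article 1, Article 5, and Article 6 in effect. Article 3 is among the inoperative provisions, so the answer is no.

No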